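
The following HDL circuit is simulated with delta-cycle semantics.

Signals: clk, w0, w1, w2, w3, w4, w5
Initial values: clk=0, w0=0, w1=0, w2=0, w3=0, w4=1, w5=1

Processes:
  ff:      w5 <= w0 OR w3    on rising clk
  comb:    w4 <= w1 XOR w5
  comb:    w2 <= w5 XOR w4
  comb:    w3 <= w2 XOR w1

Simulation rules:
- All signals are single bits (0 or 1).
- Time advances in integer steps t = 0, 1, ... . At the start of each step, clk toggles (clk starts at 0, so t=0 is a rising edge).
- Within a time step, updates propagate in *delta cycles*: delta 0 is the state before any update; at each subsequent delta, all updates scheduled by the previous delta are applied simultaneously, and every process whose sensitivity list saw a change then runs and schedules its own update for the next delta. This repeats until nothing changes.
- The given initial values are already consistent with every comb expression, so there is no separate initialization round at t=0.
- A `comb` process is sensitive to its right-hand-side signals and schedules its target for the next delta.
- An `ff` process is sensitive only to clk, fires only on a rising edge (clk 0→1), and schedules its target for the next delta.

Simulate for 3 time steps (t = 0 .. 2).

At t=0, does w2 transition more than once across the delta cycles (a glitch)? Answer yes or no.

yes

t0.Δ0 w1=0 w5=1 w2=0 clk=0 w0=0 w3=0 w4=1
t0.Δ1 w1=0 w5=1 w2=0 clk=1 w0=0 w3=0 w4=1
t0.Δ2 w1=0 w5=0 w2=0 clk=1 w0=0 w3=0 w4=1
t0.Δ3 w1=0 w5=0 w2=1 clk=1 w0=0 w3=0 w4=0
t0.Δ4 w1=0 w5=0 w2=0 clk=1 w0=0 w3=1 w4=0
t0.Δ5 w1=0 w5=0 w2=0 clk=1 w0=0 w3=0 w4=0
t1.Δ0 w1=0 w5=0 w2=0 clk=1 w0=0 w3=0 w4=0
t1.Δ1 w1=0 w5=0 w2=0 clk=0 w0=0 w3=0 w4=0
t2.Δ0 w1=0 w5=0 w2=0 clk=0 w0=0 w3=0 w4=0
t2.Δ1 w1=0 w5=0 w2=0 clk=1 w0=0 w3=0 w4=0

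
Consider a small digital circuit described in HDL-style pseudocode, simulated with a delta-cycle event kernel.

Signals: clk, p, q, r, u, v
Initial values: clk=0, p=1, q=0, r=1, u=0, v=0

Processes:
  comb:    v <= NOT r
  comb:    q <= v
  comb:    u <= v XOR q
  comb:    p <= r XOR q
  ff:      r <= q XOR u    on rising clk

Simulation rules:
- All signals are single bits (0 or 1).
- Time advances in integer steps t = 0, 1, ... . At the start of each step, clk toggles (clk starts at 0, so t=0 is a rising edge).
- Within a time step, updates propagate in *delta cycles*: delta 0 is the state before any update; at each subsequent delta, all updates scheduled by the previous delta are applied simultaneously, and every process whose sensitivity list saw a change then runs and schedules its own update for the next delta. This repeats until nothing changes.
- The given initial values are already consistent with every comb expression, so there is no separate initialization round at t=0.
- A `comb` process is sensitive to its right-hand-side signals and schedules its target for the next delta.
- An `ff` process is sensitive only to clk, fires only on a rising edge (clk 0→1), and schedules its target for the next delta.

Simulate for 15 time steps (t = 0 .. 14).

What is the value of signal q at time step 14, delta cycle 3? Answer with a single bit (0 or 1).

1

[bits: q,clk,u,p,r,v]
t=0: Δ0=000110 Δ1=010110 Δ2=010100 Δ3=010001 Δ4=111001 Δ5=110101 | 5Δ
t=1: Δ0=110101 Δ1=100101 | 1Δ
t=2: Δ0=100101 Δ1=110101 Δ2=110111 Δ3=110010 Δ4=011010 Δ5=010110 | 5Δ
t=3: Δ0=010110 Δ1=000110 | 1Δ
t=4: Δ0=000110 Δ1=010110 Δ2=010100 Δ3=010001 Δ4=111001 Δ5=110101 | 5Δ
t=5: Δ0=110101 Δ1=100101 | 1Δ
t=6: Δ0=100101 Δ1=110101 Δ2=110111 Δ3=110010 Δ4=011010 Δ5=010110 | 5Δ
t=7: Δ0=010110 Δ1=000110 | 1Δ
t=8: Δ0=000110 Δ1=010110 Δ2=010100 Δ3=010001 Δ4=111001 Δ5=110101 | 5Δ
t=9: Δ0=110101 Δ1=100101 | 1Δ
t=10: Δ0=100101 Δ1=110101 Δ2=110111 Δ3=110010 Δ4=011010 Δ5=010110 | 5Δ
t=11: Δ0=010110 Δ1=000110 | 1Δ
t=12: Δ0=000110 Δ1=010110 Δ2=010100 Δ3=010001 Δ4=111001 Δ5=110101 | 5Δ
t=13: Δ0=110101 Δ1=100101 | 1Δ
t=14: Δ0=100101 Δ1=110101 Δ2=110111 Δ3=110010 Δ4=011010 Δ5=010110 | 5Δ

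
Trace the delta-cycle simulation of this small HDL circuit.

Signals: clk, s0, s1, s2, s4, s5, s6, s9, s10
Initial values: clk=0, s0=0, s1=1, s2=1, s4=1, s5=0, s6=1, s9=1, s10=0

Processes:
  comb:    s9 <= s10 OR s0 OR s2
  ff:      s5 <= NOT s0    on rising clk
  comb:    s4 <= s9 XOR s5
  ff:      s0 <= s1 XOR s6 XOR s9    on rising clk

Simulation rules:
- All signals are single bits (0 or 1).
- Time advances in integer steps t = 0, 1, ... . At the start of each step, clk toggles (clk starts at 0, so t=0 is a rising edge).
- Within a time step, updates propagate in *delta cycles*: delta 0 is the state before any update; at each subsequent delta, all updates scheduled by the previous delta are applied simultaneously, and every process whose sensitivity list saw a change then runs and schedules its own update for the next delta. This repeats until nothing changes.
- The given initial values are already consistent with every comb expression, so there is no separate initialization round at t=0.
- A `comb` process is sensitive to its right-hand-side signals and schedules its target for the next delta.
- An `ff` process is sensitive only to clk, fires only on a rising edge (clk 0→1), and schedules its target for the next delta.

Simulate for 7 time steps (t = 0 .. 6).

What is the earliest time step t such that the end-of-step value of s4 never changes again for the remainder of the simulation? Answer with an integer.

2

t=0 Δ0: s0=0 s9=1 s5=0 s6=1 clk=0 s4=1 s1=1 s10=0 s2=1
  Δ1: clk:0→1
  Δ2: s0:0→1, s5:0→1
  Δ3: s4:1→0
  (3Δ to stable)
t=1 Δ0: s0=1 s9=1 s5=1 s6=1 clk=1 s4=0 s1=1 s10=0 s2=1
  Δ1: clk:1→0
  (1Δ to stable)
t=2 Δ0: s0=1 s9=1 s5=1 s6=1 clk=0 s4=0 s1=1 s10=0 s2=1
  Δ1: clk:0→1
  Δ2: s5:1→0
  Δ3: s4:0→1
  (3Δ to stable)
t=3 Δ0: s0=1 s9=1 s5=0 s6=1 clk=1 s4=1 s1=1 s10=0 s2=1
  Δ1: clk:1→0
  (1Δ to stable)
t=4 Δ0: s0=1 s9=1 s5=0 s6=1 clk=0 s4=1 s1=1 s10=0 s2=1
  Δ1: clk:0→1
  (1Δ to stable)
t=5 Δ0: s0=1 s9=1 s5=0 s6=1 clk=1 s4=1 s1=1 s10=0 s2=1
  Δ1: clk:1→0
  (1Δ to stable)
t=6 Δ0: s0=1 s9=1 s5=0 s6=1 clk=0 s4=1 s1=1 s10=0 s2=1
  Δ1: clk:0→1
  (1Δ to stable)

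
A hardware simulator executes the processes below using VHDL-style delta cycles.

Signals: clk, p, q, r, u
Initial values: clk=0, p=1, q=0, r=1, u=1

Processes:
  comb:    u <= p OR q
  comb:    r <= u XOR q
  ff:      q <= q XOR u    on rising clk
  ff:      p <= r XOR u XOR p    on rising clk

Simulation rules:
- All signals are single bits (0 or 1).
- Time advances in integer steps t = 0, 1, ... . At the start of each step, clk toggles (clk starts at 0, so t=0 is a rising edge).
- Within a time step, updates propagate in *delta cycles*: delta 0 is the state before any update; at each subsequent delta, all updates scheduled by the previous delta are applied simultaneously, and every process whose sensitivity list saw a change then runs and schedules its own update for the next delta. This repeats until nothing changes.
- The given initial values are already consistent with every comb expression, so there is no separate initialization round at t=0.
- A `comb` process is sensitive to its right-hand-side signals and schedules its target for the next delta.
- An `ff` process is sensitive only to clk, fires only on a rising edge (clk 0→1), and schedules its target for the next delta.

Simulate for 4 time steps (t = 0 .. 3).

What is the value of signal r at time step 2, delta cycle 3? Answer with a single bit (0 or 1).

1

t=0 Δ0: u=1 clk=0 q=0 r=1 p=1
  Δ1: clk:0→1
  Δ2: q:0→1
  Δ3: r:1→0
  (3Δ to stable)
t=1 Δ0: u=1 clk=1 q=1 r=0 p=1
  Δ1: clk:1→0
  (1Δ to stable)
t=2 Δ0: u=1 clk=0 q=1 r=0 p=1
  Δ1: clk:0→1
  Δ2: q:1→0, p:1→0
  Δ3: u:1→0, r:0→1
  Δ4: r:1→0
  (4Δ to stable)
t=3 Δ0: u=0 clk=1 q=0 r=0 p=0
  Δ1: clk:1→0
  (1Δ to stable)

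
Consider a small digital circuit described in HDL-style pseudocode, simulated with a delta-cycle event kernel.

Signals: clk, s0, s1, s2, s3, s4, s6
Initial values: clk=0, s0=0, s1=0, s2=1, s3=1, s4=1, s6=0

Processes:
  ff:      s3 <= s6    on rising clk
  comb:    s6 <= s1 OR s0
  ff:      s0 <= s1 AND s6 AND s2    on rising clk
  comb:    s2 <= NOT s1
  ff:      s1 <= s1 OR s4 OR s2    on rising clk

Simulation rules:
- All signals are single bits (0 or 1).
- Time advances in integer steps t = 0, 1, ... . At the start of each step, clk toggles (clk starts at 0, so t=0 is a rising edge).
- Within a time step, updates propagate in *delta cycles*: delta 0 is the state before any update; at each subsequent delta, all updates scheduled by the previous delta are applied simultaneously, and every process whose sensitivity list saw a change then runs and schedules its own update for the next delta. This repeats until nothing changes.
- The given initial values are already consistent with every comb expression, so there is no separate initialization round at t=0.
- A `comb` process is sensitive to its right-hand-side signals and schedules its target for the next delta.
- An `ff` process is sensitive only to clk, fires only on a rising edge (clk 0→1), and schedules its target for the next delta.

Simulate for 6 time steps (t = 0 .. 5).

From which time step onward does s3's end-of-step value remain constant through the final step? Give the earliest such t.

[bits: s3,s2,s6,s1,s0,clk,s4]
t=0: Δ0=1100001 Δ1=1100011 Δ2=0101011 Δ3=0011011 | 3Δ
t=1: Δ0=0011011 Δ1=0011001 | 1Δ
t=2: Δ0=0011001 Δ1=0011011 Δ2=1011011 | 2Δ
t=3: Δ0=1011011 Δ1=1011001 | 1Δ
t=4: Δ0=1011001 Δ1=1011011 | 1Δ
t=5: Δ0=1011011 Δ1=1011001 | 1Δ

2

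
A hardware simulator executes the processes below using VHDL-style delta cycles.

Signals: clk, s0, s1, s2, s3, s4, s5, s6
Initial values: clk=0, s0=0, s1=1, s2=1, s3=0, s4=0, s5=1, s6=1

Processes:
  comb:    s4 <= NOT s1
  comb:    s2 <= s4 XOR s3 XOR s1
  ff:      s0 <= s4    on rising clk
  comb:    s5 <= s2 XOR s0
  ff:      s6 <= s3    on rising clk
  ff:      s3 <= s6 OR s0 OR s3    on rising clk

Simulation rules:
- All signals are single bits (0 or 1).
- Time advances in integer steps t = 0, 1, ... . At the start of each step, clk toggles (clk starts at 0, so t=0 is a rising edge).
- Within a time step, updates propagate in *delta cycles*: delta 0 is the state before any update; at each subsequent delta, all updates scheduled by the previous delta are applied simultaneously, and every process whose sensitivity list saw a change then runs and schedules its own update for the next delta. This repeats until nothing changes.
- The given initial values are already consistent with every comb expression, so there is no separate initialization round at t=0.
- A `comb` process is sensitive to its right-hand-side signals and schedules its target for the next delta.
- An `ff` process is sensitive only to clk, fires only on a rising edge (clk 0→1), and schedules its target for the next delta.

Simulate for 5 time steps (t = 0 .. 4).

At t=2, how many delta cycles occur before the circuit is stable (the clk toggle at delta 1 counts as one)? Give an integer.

2

t0.Δ0 s0=0 s4=0 s6=1 s1=1 clk=0 s3=0 s2=1 s5=1
t0.Δ1 s0=0 s4=0 s6=1 s1=1 clk=1 s3=0 s2=1 s5=1
t0.Δ2 s0=0 s4=0 s6=0 s1=1 clk=1 s3=1 s2=1 s5=1
t0.Δ3 s0=0 s4=0 s6=0 s1=1 clk=1 s3=1 s2=0 s5=1
t0.Δ4 s0=0 s4=0 s6=0 s1=1 clk=1 s3=1 s2=0 s5=0
t1.Δ0 s0=0 s4=0 s6=0 s1=1 clk=1 s3=1 s2=0 s5=0
t1.Δ1 s0=0 s4=0 s6=0 s1=1 clk=0 s3=1 s2=0 s5=0
t2.Δ0 s0=0 s4=0 s6=0 s1=1 clk=0 s3=1 s2=0 s5=0
t2.Δ1 s0=0 s4=0 s6=0 s1=1 clk=1 s3=1 s2=0 s5=0
t2.Δ2 s0=0 s4=0 s6=1 s1=1 clk=1 s3=1 s2=0 s5=0
t3.Δ0 s0=0 s4=0 s6=1 s1=1 clk=1 s3=1 s2=0 s5=0
t3.Δ1 s0=0 s4=0 s6=1 s1=1 clk=0 s3=1 s2=0 s5=0
t4.Δ0 s0=0 s4=0 s6=1 s1=1 clk=0 s3=1 s2=0 s5=0
t4.Δ1 s0=0 s4=0 s6=1 s1=1 clk=1 s3=1 s2=0 s5=0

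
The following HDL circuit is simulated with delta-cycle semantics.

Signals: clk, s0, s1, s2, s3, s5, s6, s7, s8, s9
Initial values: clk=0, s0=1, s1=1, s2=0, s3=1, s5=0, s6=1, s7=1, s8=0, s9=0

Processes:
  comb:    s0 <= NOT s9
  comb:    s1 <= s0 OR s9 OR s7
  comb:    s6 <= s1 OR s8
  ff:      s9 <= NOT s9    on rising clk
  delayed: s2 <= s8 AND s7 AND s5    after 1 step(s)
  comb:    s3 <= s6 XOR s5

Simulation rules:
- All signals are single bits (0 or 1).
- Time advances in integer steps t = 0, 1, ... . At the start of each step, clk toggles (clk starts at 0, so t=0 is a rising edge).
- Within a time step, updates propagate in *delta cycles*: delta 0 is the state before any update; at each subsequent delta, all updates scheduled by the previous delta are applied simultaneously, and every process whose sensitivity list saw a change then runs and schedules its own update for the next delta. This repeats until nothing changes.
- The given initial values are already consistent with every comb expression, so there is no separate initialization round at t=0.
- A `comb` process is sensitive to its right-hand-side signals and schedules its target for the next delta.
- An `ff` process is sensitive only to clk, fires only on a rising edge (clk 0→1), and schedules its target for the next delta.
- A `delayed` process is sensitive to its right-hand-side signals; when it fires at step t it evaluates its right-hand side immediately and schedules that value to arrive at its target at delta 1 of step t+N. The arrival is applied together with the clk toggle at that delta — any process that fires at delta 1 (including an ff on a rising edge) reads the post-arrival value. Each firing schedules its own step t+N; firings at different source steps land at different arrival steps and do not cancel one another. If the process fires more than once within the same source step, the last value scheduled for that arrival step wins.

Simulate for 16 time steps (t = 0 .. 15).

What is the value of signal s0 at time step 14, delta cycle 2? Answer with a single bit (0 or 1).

[bits: s0,s9,s8,s2,s6,s1,s3,s7,clk,s5]
t=0: Δ0=1000111100 Δ1=1000111110 Δ2=1100111110 Δ3=0100111110 | 3Δ
t=1: Δ0=0100111110 Δ1=0100111100 | 1Δ
t=2: Δ0=0100111100 Δ1=0100111110 Δ2=0000111110 Δ3=1000111110 | 3Δ
t=3: Δ0=1000111110 Δ1=1000111100 | 1Δ
t=4: Δ0=1000111100 Δ1=1000111110 Δ2=1100111110 Δ3=0100111110 | 3Δ
t=5: Δ0=0100111110 Δ1=0100111100 | 1Δ
t=6: Δ0=0100111100 Δ1=0100111110 Δ2=0000111110 Δ3=1000111110 | 3Δ
t=7: Δ0=1000111110 Δ1=1000111100 | 1Δ
t=8: Δ0=1000111100 Δ1=1000111110 Δ2=1100111110 Δ3=0100111110 | 3Δ
t=9: Δ0=0100111110 Δ1=0100111100 | 1Δ
t=10: Δ0=0100111100 Δ1=0100111110 Δ2=0000111110 Δ3=1000111110 | 3Δ
t=11: Δ0=1000111110 Δ1=1000111100 | 1Δ
t=12: Δ0=1000111100 Δ1=1000111110 Δ2=1100111110 Δ3=0100111110 | 3Δ
t=13: Δ0=0100111110 Δ1=0100111100 | 1Δ
t=14: Δ0=0100111100 Δ1=0100111110 Δ2=0000111110 Δ3=1000111110 | 3Δ
t=15: Δ0=1000111110 Δ1=1000111100 | 1Δ

0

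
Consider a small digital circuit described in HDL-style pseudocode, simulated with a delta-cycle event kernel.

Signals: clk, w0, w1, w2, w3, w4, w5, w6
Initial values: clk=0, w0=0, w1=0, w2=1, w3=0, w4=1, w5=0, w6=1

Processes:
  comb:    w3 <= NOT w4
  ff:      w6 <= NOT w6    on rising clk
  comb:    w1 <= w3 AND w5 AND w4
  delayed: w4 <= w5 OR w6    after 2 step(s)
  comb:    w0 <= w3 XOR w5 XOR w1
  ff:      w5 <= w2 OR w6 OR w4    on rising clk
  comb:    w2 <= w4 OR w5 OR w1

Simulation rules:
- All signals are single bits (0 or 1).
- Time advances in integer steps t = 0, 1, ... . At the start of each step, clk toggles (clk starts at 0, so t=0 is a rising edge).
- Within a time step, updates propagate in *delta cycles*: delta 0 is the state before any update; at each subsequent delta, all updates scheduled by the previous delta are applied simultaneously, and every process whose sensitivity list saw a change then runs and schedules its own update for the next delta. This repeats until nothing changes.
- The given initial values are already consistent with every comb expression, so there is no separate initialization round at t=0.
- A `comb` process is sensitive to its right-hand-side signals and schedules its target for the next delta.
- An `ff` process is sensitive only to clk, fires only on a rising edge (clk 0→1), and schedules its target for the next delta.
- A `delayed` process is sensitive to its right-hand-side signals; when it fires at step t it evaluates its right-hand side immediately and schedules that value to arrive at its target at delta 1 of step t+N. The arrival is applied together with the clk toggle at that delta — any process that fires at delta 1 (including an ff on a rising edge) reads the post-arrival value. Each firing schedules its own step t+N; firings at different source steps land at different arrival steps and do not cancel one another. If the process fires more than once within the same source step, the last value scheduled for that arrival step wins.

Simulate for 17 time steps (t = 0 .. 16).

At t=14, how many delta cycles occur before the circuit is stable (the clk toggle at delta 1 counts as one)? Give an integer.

2

t0.Δ0 w6=1 w2=1 w1=0 w0=0 w3=0 w5=0 w4=1 clk=0
t0.Δ1 w6=1 w2=1 w1=0 w0=0 w3=0 w5=0 w4=1 clk=1
t0.Δ2 w6=0 w2=1 w1=0 w0=0 w3=0 w5=1 w4=1 clk=1
t0.Δ3 w6=0 w2=1 w1=0 w0=1 w3=0 w5=1 w4=1 clk=1
t1.Δ0 w6=0 w2=1 w1=0 w0=1 w3=0 w5=1 w4=1 clk=1
t1.Δ1 w6=0 w2=1 w1=0 w0=1 w3=0 w5=1 w4=1 clk=0
t2.Δ0 w6=0 w2=1 w1=0 w0=1 w3=0 w5=1 w4=1 clk=0
t2.Δ1 w6=0 w2=1 w1=0 w0=1 w3=0 w5=1 w4=1 clk=1
t2.Δ2 w6=1 w2=1 w1=0 w0=1 w3=0 w5=1 w4=1 clk=1
t3.Δ0 w6=1 w2=1 w1=0 w0=1 w3=0 w5=1 w4=1 clk=1
t3.Δ1 w6=1 w2=1 w1=0 w0=1 w3=0 w5=1 w4=1 clk=0
t4.Δ0 w6=1 w2=1 w1=0 w0=1 w3=0 w5=1 w4=1 clk=0
t4.Δ1 w6=1 w2=1 w1=0 w0=1 w3=0 w5=1 w4=1 clk=1
t4.Δ2 w6=0 w2=1 w1=0 w0=1 w3=0 w5=1 w4=1 clk=1
t5.Δ0 w6=0 w2=1 w1=0 w0=1 w3=0 w5=1 w4=1 clk=1
t5.Δ1 w6=0 w2=1 w1=0 w0=1 w3=0 w5=1 w4=1 clk=0
t6.Δ0 w6=0 w2=1 w1=0 w0=1 w3=0 w5=1 w4=1 clk=0
t6.Δ1 w6=0 w2=1 w1=0 w0=1 w3=0 w5=1 w4=1 clk=1
t6.Δ2 w6=1 w2=1 w1=0 w0=1 w3=0 w5=1 w4=1 clk=1
t7.Δ0 w6=1 w2=1 w1=0 w0=1 w3=0 w5=1 w4=1 clk=1
t7.Δ1 w6=1 w2=1 w1=0 w0=1 w3=0 w5=1 w4=1 clk=0
t8.Δ0 w6=1 w2=1 w1=0 w0=1 w3=0 w5=1 w4=1 clk=0
t8.Δ1 w6=1 w2=1 w1=0 w0=1 w3=0 w5=1 w4=1 clk=1
t8.Δ2 w6=0 w2=1 w1=0 w0=1 w3=0 w5=1 w4=1 clk=1
t9.Δ0 w6=0 w2=1 w1=0 w0=1 w3=0 w5=1 w4=1 clk=1
t9.Δ1 w6=0 w2=1 w1=0 w0=1 w3=0 w5=1 w4=1 clk=0
t10.Δ0 w6=0 w2=1 w1=0 w0=1 w3=0 w5=1 w4=1 clk=0
t10.Δ1 w6=0 w2=1 w1=0 w0=1 w3=0 w5=1 w4=1 clk=1
t10.Δ2 w6=1 w2=1 w1=0 w0=1 w3=0 w5=1 w4=1 clk=1
t11.Δ0 w6=1 w2=1 w1=0 w0=1 w3=0 w5=1 w4=1 clk=1
t11.Δ1 w6=1 w2=1 w1=0 w0=1 w3=0 w5=1 w4=1 clk=0
t12.Δ0 w6=1 w2=1 w1=0 w0=1 w3=0 w5=1 w4=1 clk=0
t12.Δ1 w6=1 w2=1 w1=0 w0=1 w3=0 w5=1 w4=1 clk=1
t12.Δ2 w6=0 w2=1 w1=0 w0=1 w3=0 w5=1 w4=1 clk=1
t13.Δ0 w6=0 w2=1 w1=0 w0=1 w3=0 w5=1 w4=1 clk=1
t13.Δ1 w6=0 w2=1 w1=0 w0=1 w3=0 w5=1 w4=1 clk=0
t14.Δ0 w6=0 w2=1 w1=0 w0=1 w3=0 w5=1 w4=1 clk=0
t14.Δ1 w6=0 w2=1 w1=0 w0=1 w3=0 w5=1 w4=1 clk=1
t14.Δ2 w6=1 w2=1 w1=0 w0=1 w3=0 w5=1 w4=1 clk=1
t15.Δ0 w6=1 w2=1 w1=0 w0=1 w3=0 w5=1 w4=1 clk=1
t15.Δ1 w6=1 w2=1 w1=0 w0=1 w3=0 w5=1 w4=1 clk=0
t16.Δ0 w6=1 w2=1 w1=0 w0=1 w3=0 w5=1 w4=1 clk=0
t16.Δ1 w6=1 w2=1 w1=0 w0=1 w3=0 w5=1 w4=1 clk=1
t16.Δ2 w6=0 w2=1 w1=0 w0=1 w3=0 w5=1 w4=1 clk=1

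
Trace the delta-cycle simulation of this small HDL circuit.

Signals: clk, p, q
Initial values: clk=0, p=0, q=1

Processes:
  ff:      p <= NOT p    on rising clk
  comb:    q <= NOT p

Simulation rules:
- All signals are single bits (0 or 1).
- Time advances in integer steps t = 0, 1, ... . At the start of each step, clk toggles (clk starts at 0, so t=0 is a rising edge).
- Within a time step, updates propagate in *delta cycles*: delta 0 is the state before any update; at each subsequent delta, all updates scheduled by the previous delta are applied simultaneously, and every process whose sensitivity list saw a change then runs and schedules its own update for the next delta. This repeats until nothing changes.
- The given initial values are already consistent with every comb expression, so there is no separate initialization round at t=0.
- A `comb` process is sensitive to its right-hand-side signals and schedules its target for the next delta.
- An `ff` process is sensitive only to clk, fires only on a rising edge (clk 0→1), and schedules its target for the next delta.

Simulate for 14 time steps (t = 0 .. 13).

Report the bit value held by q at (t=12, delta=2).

1

[bits: clk,p,q]
t=0: Δ0=001 Δ1=101 Δ2=111 Δ3=110 | 3Δ
t=1: Δ0=110 Δ1=010 | 1Δ
t=2: Δ0=010 Δ1=110 Δ2=100 Δ3=101 | 3Δ
t=3: Δ0=101 Δ1=001 | 1Δ
t=4: Δ0=001 Δ1=101 Δ2=111 Δ3=110 | 3Δ
t=5: Δ0=110 Δ1=010 | 1Δ
t=6: Δ0=010 Δ1=110 Δ2=100 Δ3=101 | 3Δ
t=7: Δ0=101 Δ1=001 | 1Δ
t=8: Δ0=001 Δ1=101 Δ2=111 Δ3=110 | 3Δ
t=9: Δ0=110 Δ1=010 | 1Δ
t=10: Δ0=010 Δ1=110 Δ2=100 Δ3=101 | 3Δ
t=11: Δ0=101 Δ1=001 | 1Δ
t=12: Δ0=001 Δ1=101 Δ2=111 Δ3=110 | 3Δ
t=13: Δ0=110 Δ1=010 | 1Δ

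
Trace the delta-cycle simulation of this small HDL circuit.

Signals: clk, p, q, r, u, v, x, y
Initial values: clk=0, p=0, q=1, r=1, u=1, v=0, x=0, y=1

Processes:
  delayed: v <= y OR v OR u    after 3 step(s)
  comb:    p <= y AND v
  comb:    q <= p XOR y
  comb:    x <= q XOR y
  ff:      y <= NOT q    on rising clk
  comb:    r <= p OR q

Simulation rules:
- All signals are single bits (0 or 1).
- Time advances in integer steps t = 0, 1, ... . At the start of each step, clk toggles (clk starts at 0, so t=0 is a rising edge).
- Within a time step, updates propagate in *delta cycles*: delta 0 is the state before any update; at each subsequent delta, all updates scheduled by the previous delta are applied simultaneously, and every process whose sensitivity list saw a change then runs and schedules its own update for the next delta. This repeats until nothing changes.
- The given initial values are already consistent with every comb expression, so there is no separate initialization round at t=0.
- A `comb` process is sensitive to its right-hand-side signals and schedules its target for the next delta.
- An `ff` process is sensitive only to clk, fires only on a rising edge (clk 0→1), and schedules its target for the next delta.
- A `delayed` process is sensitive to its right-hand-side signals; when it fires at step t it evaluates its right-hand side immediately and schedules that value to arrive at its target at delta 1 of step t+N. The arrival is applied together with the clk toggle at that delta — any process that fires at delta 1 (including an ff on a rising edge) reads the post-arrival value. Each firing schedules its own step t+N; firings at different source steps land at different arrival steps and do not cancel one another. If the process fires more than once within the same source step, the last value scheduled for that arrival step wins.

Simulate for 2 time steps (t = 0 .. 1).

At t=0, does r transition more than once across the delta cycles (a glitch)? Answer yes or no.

no

t0.Δ0 v=0 u=1 r=1 y=1 q=1 x=0 p=0 clk=0
t0.Δ1 v=0 u=1 r=1 y=1 q=1 x=0 p=0 clk=1
t0.Δ2 v=0 u=1 r=1 y=0 q=1 x=0 p=0 clk=1
t0.Δ3 v=0 u=1 r=1 y=0 q=0 x=1 p=0 clk=1
t0.Δ4 v=0 u=1 r=0 y=0 q=0 x=0 p=0 clk=1
t1.Δ0 v=0 u=1 r=0 y=0 q=0 x=0 p=0 clk=1
t1.Δ1 v=0 u=1 r=0 y=0 q=0 x=0 p=0 clk=0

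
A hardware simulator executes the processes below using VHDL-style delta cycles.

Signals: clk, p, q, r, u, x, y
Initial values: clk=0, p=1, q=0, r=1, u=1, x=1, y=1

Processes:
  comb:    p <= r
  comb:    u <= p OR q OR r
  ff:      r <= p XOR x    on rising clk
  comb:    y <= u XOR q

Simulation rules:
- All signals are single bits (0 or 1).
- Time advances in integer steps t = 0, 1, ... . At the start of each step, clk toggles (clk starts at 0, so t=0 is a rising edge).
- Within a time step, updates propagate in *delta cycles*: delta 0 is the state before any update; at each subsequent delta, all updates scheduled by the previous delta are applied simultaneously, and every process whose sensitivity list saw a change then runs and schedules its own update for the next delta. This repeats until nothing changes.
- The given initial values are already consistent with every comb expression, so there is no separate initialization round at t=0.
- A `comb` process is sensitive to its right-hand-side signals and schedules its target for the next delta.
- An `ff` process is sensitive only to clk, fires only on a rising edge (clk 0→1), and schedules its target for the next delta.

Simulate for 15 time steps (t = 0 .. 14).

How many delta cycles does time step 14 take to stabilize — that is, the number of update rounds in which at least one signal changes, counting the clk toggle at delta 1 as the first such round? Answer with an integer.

[bits: clk,p,u,r,x,q,y]
t=0: Δ0=0111101 Δ1=1111101 Δ2=1110101 Δ3=1010101 Δ4=1000101 Δ5=1000100 | 5Δ
t=1: Δ0=1000100 Δ1=0000100 | 1Δ
t=2: Δ0=0000100 Δ1=1000100 Δ2=1001100 Δ3=1111100 Δ4=1111101 | 4Δ
t=3: Δ0=1111101 Δ1=0111101 | 1Δ
t=4: Δ0=0111101 Δ1=1111101 Δ2=1110101 Δ3=1010101 Δ4=1000101 Δ5=1000100 | 5Δ
t=5: Δ0=1000100 Δ1=0000100 | 1Δ
t=6: Δ0=0000100 Δ1=1000100 Δ2=1001100 Δ3=1111100 Δ4=1111101 | 4Δ
t=7: Δ0=1111101 Δ1=0111101 | 1Δ
t=8: Δ0=0111101 Δ1=1111101 Δ2=1110101 Δ3=1010101 Δ4=1000101 Δ5=1000100 | 5Δ
t=9: Δ0=1000100 Δ1=0000100 | 1Δ
t=10: Δ0=0000100 Δ1=1000100 Δ2=1001100 Δ3=1111100 Δ4=1111101 | 4Δ
t=11: Δ0=1111101 Δ1=0111101 | 1Δ
t=12: Δ0=0111101 Δ1=1111101 Δ2=1110101 Δ3=1010101 Δ4=1000101 Δ5=1000100 | 5Δ
t=13: Δ0=1000100 Δ1=0000100 | 1Δ
t=14: Δ0=0000100 Δ1=1000100 Δ2=1001100 Δ3=1111100 Δ4=1111101 | 4Δ

4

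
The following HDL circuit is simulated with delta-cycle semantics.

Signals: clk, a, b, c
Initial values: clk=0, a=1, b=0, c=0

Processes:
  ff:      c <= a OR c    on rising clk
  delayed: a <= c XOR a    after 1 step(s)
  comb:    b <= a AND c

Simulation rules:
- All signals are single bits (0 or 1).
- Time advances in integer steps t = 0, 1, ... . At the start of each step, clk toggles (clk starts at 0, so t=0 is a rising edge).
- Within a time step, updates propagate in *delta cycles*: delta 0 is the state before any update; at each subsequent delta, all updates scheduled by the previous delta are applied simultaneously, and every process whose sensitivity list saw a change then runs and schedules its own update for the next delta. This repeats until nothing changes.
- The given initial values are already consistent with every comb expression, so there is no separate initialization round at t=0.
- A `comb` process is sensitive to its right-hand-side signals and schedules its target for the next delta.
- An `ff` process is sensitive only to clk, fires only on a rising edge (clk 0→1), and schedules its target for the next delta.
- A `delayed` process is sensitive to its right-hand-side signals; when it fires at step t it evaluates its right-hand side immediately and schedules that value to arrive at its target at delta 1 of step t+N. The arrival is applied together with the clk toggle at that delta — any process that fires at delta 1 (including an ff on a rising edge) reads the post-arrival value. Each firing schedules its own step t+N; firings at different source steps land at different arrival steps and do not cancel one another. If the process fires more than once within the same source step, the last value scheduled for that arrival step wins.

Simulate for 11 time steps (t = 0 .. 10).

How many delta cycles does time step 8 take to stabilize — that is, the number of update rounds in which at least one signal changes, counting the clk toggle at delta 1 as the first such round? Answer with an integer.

t0.Δ0 clk=0 a=1 c=0 b=0
t0.Δ1 clk=1 a=1 c=0 b=0
t0.Δ2 clk=1 a=1 c=1 b=0
t0.Δ3 clk=1 a=1 c=1 b=1
t1.Δ0 clk=1 a=1 c=1 b=1
t1.Δ1 clk=0 a=0 c=1 b=1
t1.Δ2 clk=0 a=0 c=1 b=0
t2.Δ0 clk=0 a=0 c=1 b=0
t2.Δ1 clk=1 a=1 c=1 b=0
t2.Δ2 clk=1 a=1 c=1 b=1
t3.Δ0 clk=1 a=1 c=1 b=1
t3.Δ1 clk=0 a=0 c=1 b=1
t3.Δ2 clk=0 a=0 c=1 b=0
t4.Δ0 clk=0 a=0 c=1 b=0
t4.Δ1 clk=1 a=1 c=1 b=0
t4.Δ2 clk=1 a=1 c=1 b=1
t5.Δ0 clk=1 a=1 c=1 b=1
t5.Δ1 clk=0 a=0 c=1 b=1
t5.Δ2 clk=0 a=0 c=1 b=0
t6.Δ0 clk=0 a=0 c=1 b=0
t6.Δ1 clk=1 a=1 c=1 b=0
t6.Δ2 clk=1 a=1 c=1 b=1
t7.Δ0 clk=1 a=1 c=1 b=1
t7.Δ1 clk=0 a=0 c=1 b=1
t7.Δ2 clk=0 a=0 c=1 b=0
t8.Δ0 clk=0 a=0 c=1 b=0
t8.Δ1 clk=1 a=1 c=1 b=0
t8.Δ2 clk=1 a=1 c=1 b=1
t9.Δ0 clk=1 a=1 c=1 b=1
t9.Δ1 clk=0 a=0 c=1 b=1
t9.Δ2 clk=0 a=0 c=1 b=0
t10.Δ0 clk=0 a=0 c=1 b=0
t10.Δ1 clk=1 a=1 c=1 b=0
t10.Δ2 clk=1 a=1 c=1 b=1

2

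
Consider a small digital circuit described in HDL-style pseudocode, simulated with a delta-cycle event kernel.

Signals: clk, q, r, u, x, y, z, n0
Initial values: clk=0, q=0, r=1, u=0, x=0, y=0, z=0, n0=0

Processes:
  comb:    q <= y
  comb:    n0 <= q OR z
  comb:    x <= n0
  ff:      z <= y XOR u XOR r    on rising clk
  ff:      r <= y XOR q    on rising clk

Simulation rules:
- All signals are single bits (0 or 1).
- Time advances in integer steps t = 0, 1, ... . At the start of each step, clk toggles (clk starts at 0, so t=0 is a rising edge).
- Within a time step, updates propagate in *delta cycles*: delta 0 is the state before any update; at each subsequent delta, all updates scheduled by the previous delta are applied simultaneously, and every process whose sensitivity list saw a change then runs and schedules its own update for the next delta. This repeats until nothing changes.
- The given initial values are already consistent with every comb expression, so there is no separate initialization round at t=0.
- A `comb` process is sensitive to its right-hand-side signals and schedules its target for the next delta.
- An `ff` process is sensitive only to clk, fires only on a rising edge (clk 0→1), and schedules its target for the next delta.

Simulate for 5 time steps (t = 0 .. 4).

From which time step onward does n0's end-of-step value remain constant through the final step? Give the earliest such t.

2

[bits: x,y,n0,clk,r,q,u,z]
t=0: Δ0=00001000 Δ1=00011000 Δ2=00010001 Δ3=00110001 Δ4=10110001 | 4Δ
t=1: Δ0=10110001 Δ1=10100001 | 1Δ
t=2: Δ0=10100001 Δ1=10110001 Δ2=10110000 Δ3=10010000 Δ4=00010000 | 4Δ
t=3: Δ0=00010000 Δ1=00000000 | 1Δ
t=4: Δ0=00000000 Δ1=00010000 | 1Δ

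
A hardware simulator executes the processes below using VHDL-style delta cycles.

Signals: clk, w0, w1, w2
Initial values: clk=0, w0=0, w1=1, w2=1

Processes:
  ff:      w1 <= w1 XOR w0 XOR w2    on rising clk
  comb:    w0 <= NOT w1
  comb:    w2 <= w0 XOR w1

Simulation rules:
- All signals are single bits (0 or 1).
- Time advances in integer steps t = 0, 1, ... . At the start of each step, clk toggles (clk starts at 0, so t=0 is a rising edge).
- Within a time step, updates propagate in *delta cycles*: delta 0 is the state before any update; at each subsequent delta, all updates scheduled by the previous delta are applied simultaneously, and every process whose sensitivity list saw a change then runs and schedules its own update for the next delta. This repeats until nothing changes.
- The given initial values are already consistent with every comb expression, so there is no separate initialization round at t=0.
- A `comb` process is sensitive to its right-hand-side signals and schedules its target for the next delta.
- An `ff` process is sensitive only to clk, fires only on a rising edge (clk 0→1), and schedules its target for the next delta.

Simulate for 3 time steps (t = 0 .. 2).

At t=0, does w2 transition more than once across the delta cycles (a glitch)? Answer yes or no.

yes

[bits: w1,w2,w0,clk]
t=0: Δ0=1100 Δ1=1101 Δ2=0101 Δ3=0011 Δ4=0111 | 4Δ
t=1: Δ0=0111 Δ1=0110 | 1Δ
t=2: Δ0=0110 Δ1=0111 | 1Δ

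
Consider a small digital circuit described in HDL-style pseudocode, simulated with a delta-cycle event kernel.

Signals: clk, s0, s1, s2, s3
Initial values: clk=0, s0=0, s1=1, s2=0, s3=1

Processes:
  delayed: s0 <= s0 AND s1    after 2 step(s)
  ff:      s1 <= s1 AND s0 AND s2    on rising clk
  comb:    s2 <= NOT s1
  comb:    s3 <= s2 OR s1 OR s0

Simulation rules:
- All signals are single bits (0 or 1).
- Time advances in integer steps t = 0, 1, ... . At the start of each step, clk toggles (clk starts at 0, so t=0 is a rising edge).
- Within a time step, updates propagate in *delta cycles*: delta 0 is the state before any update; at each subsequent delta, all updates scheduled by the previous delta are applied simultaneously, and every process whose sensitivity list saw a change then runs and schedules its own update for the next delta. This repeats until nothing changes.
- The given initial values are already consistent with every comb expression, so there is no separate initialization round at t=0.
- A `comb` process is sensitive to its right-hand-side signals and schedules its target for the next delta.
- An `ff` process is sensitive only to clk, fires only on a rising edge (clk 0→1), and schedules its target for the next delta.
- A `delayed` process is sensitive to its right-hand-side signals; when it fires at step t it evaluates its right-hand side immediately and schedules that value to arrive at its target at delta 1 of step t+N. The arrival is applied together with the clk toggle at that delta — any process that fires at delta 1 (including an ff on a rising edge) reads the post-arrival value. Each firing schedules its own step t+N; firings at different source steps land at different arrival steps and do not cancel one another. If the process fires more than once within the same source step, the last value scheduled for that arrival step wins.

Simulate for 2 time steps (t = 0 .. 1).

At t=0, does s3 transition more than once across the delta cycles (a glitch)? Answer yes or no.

yes

[bits: s0,s3,clk,s2,s1]
t=0: Δ0=01001 Δ1=01101 Δ2=01100 Δ3=00110 Δ4=01110 | 4Δ
t=1: Δ0=01110 Δ1=01010 | 1Δ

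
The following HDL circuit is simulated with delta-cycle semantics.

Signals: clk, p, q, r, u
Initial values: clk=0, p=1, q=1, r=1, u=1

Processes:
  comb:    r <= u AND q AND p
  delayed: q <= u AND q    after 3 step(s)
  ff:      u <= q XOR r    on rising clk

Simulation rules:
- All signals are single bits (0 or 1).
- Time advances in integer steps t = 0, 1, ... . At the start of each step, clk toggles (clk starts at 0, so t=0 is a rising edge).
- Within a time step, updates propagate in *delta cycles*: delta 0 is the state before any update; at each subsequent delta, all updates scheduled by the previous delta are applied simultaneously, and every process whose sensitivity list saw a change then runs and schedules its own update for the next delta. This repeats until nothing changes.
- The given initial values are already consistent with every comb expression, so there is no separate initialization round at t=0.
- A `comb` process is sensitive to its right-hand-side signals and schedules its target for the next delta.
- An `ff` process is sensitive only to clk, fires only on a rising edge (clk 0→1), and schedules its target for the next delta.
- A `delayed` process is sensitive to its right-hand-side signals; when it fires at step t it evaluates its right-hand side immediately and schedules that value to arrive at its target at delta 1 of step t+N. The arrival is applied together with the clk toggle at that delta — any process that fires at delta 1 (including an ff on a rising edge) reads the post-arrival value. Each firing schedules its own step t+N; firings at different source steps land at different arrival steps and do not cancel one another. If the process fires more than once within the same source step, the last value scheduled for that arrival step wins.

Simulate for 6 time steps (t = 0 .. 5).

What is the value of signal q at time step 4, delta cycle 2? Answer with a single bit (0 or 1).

0

[bits: clk,r,u,p,q]
t=0: Δ0=01111 Δ1=11111 Δ2=11011 Δ3=10011 | 3Δ
t=1: Δ0=10011 Δ1=00011 | 1Δ
t=2: Δ0=00011 Δ1=10011 Δ2=10111 Δ3=11111 | 3Δ
t=3: Δ0=11111 Δ1=01110 Δ2=00110 | 2Δ
t=4: Δ0=00110 Δ1=10110 Δ2=10010 | 2Δ
t=5: Δ0=10010 Δ1=00011 | 1Δ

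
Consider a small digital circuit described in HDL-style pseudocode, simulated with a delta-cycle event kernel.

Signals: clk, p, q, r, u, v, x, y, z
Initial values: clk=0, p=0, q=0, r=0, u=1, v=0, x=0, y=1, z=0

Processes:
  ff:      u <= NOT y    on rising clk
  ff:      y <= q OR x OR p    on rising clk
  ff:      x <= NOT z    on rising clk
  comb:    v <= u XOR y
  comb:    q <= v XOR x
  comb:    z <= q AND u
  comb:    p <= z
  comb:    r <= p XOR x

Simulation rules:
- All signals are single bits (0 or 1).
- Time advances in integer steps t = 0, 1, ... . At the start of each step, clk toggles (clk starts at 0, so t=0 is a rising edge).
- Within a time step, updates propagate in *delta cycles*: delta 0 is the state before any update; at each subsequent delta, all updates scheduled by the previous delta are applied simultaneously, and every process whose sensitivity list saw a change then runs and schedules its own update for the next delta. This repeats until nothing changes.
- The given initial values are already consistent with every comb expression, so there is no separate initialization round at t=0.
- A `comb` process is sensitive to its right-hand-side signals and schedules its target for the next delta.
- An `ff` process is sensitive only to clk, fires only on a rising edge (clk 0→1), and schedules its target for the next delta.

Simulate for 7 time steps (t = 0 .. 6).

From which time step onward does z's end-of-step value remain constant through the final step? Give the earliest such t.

4

t=0 Δ0: y=1 p=0 r=0 clk=0 z=0 v=0 q=0 u=1 x=0
  Δ1: clk:0→1
  Δ2: y:1→0, u:1→0, x:0→1
  Δ3: r:0→1, q:0→1
  (3Δ to stable)
t=1 Δ0: y=0 p=0 r=1 clk=1 z=0 v=0 q=1 u=0 x=1
  Δ1: clk:1→0
  (1Δ to stable)
t=2 Δ0: y=0 p=0 r=1 clk=0 z=0 v=0 q=1 u=0 x=1
  Δ1: clk:0→1
  Δ2: y:0→1, u:0→1
  Δ3: z:0→1
  Δ4: p:0→1
  Δ5: r:1→0
  (5Δ to stable)
t=3 Δ0: y=1 p=1 r=0 clk=1 z=1 v=0 q=1 u=1 x=1
  Δ1: clk:1→0
  (1Δ to stable)
t=4 Δ0: y=1 p=1 r=0 clk=0 z=1 v=0 q=1 u=1 x=1
  Δ1: clk:0→1
  Δ2: u:1→0, x:1→0
  Δ3: r:0→1, z:1→0, v:0→1, q:1→0
  Δ4: p:1→0, q:0→1
  Δ5: r:1→0
  (5Δ to stable)
t=5 Δ0: y=1 p=0 r=0 clk=1 z=0 v=1 q=1 u=0 x=0
  Δ1: clk:1→0
  (1Δ to stable)
t=6 Δ0: y=1 p=0 r=0 clk=0 z=0 v=1 q=1 u=0 x=0
  Δ1: clk:0→1
  Δ2: x:0→1
  Δ3: r:0→1, q:1→0
  (3Δ to stable)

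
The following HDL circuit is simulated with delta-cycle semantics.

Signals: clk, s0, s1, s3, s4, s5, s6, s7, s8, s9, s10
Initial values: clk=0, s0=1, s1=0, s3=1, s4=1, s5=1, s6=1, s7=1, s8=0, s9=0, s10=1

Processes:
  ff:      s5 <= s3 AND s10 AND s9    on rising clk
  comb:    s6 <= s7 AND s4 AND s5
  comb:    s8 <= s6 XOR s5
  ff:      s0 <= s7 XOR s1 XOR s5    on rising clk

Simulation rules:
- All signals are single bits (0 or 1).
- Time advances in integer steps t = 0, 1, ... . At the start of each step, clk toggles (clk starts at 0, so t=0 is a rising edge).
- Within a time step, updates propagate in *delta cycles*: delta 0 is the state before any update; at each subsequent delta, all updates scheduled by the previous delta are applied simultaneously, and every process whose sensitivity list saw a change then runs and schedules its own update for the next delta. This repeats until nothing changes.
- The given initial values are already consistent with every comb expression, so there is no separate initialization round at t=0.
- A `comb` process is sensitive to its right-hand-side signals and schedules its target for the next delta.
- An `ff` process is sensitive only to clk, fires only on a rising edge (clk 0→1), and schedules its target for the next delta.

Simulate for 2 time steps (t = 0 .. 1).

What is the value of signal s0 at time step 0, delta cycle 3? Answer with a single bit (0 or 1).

t=0 Δ0: s9=0 s10=1 s1=0 s7=1 s6=1 s3=1 s4=1 s8=0 s0=1 s5=1 clk=0
  Δ1: clk:0→1
  Δ2: s0:1→0, s5:1→0
  Δ3: s6:1→0, s8:0→1
  Δ4: s8:1→0
  (4Δ to stable)
t=1 Δ0: s9=0 s10=1 s1=0 s7=1 s6=0 s3=1 s4=1 s8=0 s0=0 s5=0 clk=1
  Δ1: clk:1→0
  (1Δ to stable)

0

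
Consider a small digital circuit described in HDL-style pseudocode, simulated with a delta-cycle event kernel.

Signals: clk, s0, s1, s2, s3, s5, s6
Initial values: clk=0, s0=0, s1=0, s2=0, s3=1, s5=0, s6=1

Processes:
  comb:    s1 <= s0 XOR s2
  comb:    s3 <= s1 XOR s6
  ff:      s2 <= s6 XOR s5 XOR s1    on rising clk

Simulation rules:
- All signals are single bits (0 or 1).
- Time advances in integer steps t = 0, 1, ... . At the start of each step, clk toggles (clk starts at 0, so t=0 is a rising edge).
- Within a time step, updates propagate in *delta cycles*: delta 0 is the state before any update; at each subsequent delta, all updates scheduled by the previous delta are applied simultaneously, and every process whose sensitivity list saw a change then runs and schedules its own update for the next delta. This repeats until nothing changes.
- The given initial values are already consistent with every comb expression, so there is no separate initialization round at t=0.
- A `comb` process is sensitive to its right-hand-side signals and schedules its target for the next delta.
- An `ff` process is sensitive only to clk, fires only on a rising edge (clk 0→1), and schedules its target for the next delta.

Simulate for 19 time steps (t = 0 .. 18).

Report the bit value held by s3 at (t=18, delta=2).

0

[bits: s3,clk,s0,s1,s6,s5,s2]
t=0: Δ0=1000100 Δ1=1100100 Δ2=1100101 Δ3=1101101 Δ4=0101101 | 4Δ
t=1: Δ0=0101101 Δ1=0001101 | 1Δ
t=2: Δ0=0001101 Δ1=0101101 Δ2=0101100 Δ3=0100100 Δ4=1100100 | 4Δ
t=3: Δ0=1100100 Δ1=1000100 | 1Δ
t=4: Δ0=1000100 Δ1=1100100 Δ2=1100101 Δ3=1101101 Δ4=0101101 | 4Δ
t=5: Δ0=0101101 Δ1=0001101 | 1Δ
t=6: Δ0=0001101 Δ1=0101101 Δ2=0101100 Δ3=0100100 Δ4=1100100 | 4Δ
t=7: Δ0=1100100 Δ1=1000100 | 1Δ
t=8: Δ0=1000100 Δ1=1100100 Δ2=1100101 Δ3=1101101 Δ4=0101101 | 4Δ
t=9: Δ0=0101101 Δ1=0001101 | 1Δ
t=10: Δ0=0001101 Δ1=0101101 Δ2=0101100 Δ3=0100100 Δ4=1100100 | 4Δ
t=11: Δ0=1100100 Δ1=1000100 | 1Δ
t=12: Δ0=1000100 Δ1=1100100 Δ2=1100101 Δ3=1101101 Δ4=0101101 | 4Δ
t=13: Δ0=0101101 Δ1=0001101 | 1Δ
t=14: Δ0=0001101 Δ1=0101101 Δ2=0101100 Δ3=0100100 Δ4=1100100 | 4Δ
t=15: Δ0=1100100 Δ1=1000100 | 1Δ
t=16: Δ0=1000100 Δ1=1100100 Δ2=1100101 Δ3=1101101 Δ4=0101101 | 4Δ
t=17: Δ0=0101101 Δ1=0001101 | 1Δ
t=18: Δ0=0001101 Δ1=0101101 Δ2=0101100 Δ3=0100100 Δ4=1100100 | 4Δ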